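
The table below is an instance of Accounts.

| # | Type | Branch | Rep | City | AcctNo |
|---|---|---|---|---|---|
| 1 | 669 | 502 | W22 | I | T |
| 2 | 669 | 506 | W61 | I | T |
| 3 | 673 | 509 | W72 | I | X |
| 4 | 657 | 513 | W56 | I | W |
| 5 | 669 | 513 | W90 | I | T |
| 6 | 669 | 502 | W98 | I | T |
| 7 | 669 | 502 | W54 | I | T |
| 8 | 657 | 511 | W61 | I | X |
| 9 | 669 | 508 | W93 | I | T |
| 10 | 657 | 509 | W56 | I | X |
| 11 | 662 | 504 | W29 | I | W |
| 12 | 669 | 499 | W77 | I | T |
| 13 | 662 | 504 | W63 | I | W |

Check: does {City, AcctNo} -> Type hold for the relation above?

No

(City=I, AcctNo=T): rows 1, 2, 5, 6, 7, 9, 12 → Type = 669, 669, 669, 669, 669, 669, 669 ✓
(City=I, AcctNo=X): rows 3, 8, 10 → Type takes values {673, 657} — violation
(City=I, AcctNo=W): rows 4, 11, 13 → Type takes values {657, 662} — violation
Two rows agree on {City, AcctNo} but differ on Type, so {City, AcctNo} -> Type does not hold.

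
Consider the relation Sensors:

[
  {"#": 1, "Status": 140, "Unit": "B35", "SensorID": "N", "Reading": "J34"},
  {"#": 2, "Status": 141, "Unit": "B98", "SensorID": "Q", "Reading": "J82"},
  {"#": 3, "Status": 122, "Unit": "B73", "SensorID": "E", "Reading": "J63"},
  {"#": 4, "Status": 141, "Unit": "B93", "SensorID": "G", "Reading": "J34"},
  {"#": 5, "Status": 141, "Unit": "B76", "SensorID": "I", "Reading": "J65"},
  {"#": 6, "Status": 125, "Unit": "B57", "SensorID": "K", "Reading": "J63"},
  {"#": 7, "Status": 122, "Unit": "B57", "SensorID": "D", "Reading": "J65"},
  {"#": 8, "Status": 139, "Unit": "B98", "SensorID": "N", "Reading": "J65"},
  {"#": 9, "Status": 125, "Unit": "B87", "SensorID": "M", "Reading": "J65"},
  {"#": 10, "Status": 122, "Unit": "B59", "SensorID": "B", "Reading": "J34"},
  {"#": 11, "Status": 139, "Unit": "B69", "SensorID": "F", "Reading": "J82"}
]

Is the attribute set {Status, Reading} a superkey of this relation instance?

All 11 rows have distinct {Status, Reading} values, so {Status, Reading} → (all attributes) holds and {Status, Reading} is a superkey.

Yes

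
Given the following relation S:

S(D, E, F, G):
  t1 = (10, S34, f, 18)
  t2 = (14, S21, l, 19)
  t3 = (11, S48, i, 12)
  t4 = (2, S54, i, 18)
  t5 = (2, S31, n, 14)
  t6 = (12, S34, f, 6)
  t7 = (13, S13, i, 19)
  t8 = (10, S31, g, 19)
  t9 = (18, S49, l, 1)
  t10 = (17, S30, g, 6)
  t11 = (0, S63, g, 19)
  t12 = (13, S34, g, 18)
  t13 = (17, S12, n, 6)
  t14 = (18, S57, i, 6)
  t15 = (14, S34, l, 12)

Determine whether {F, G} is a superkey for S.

No

Rows 8 and 11 have the same {F, G} value (F=g, G=19) but are distinct tuples, so {F, G} does not determine every attribute — not a superkey.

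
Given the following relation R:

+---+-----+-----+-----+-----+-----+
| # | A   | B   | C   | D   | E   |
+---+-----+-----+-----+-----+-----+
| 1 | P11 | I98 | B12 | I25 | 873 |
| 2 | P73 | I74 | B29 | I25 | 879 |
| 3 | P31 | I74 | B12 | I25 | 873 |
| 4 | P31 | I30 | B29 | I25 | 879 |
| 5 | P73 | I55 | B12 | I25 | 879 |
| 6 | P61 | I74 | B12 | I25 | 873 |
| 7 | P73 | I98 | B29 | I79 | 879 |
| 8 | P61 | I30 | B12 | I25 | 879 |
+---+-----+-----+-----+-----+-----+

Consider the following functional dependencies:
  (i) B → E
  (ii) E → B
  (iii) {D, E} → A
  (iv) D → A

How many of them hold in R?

0

(i) B → E: B=I98: rows 1, 7 → E takes values {873, 879} — violation; B=I74: rows 2, 3, 6 → E takes values {879, 873} — violation — fails.
(ii) E → B: E=873: rows 1, 3, 6 → B takes values {I98, I74} — violation; E=879: rows 2, 4, 5, 7, 8 → B takes values {I74, I30, I55, I98} — violation — fails.
(iii) {D, E} → A: (D=I25, E=873): rows 1, 3, 6 → A takes values {P11, P31, P61} — violation; (D=I25, E=879): rows 2, 4, 5, 8 → A takes values {P73, P31, P61} — violation — fails.
(iv) D → A: D=I25: rows 1, 2, 3, 4, 5, 6, 8 → A takes values {P11, P73, P31, P61} — violation — fails.
None of the 4 dependencies hold.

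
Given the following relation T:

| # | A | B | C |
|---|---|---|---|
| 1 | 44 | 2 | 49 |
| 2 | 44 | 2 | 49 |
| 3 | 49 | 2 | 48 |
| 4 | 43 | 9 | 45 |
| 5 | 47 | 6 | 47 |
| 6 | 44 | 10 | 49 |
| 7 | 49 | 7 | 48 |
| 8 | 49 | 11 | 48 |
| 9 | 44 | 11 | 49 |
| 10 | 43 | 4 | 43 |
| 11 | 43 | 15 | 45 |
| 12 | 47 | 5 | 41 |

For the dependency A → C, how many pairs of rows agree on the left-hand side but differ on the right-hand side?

A=44: all 4 rows agree on C — 0 pairs.
A=49: all 3 rows agree on C — 0 pairs.
A=43: violating pairs (4,10), (10,11) — 2 pairs.
A=47: violating pairs (5,12) — 1 pair.

3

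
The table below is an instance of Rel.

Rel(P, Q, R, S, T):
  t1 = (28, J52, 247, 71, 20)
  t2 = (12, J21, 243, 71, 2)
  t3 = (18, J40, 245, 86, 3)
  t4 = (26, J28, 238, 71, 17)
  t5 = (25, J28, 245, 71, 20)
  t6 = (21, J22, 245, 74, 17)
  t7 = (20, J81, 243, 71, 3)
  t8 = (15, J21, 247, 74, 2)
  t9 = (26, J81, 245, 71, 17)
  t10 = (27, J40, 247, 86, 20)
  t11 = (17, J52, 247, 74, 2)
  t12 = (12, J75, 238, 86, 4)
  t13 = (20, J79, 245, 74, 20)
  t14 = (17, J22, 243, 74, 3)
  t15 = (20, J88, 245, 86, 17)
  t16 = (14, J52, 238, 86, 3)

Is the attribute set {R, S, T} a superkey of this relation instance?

Rows 8 and 11 have the same {R, S, T} value (R=247, S=74, T=2) but are distinct tuples, so {R, S, T} does not determine every attribute — not a superkey.

No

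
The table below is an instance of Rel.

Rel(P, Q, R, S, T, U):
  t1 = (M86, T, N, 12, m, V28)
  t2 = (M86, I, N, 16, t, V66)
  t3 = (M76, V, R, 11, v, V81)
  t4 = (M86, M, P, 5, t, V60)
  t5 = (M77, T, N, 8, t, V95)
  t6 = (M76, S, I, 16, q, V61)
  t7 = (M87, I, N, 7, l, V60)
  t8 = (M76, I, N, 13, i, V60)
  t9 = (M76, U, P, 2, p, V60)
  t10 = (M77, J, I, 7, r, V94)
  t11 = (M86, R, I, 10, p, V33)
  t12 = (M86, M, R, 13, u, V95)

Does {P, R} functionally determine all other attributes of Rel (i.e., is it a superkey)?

No

Rows 1 and 2 have the same {P, R} value (P=M86, R=N) but are distinct tuples, so {P, R} does not determine every attribute — not a superkey.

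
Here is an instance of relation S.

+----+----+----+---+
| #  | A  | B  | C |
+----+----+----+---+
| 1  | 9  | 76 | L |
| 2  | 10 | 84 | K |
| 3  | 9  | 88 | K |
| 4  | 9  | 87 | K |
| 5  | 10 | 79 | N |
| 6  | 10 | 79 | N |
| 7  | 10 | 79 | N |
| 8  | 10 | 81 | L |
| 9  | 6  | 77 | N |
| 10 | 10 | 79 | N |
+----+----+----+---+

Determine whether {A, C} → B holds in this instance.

(A=9, C=L): row 1 → B = 76 ✓
(A=10, C=K): row 2 → B = 84 ✓
(A=9, C=K): rows 3, 4 → B takes values {88, 87} — violation
(A=10, C=N): rows 5, 6, 7, 10 → B = 79, 79, 79, 79 ✓
(A=10, C=L): row 8 → B = 81 ✓
(A=6, C=N): row 9 → B = 77 ✓
Two rows agree on {A, C} but differ on B, so {A, C} → B does not hold.

No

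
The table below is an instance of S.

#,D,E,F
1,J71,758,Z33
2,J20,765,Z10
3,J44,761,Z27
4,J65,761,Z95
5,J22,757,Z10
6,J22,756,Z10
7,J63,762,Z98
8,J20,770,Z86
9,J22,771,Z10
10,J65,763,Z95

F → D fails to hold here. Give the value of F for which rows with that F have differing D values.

Z10

F=Z33: row 1 → D = J71 ✓
F=Z10: rows 2, 5, 6, 9 → D takes values {J20, J22} — violation
F=Z27: row 3 → D = J44 ✓
F=Z95: rows 4, 10 → D = J65, J65 ✓
F=Z98: row 7 → D = J63 ✓
F=Z86: row 8 → D = J20 ✓
The only F value with inconsistent D is F=Z10.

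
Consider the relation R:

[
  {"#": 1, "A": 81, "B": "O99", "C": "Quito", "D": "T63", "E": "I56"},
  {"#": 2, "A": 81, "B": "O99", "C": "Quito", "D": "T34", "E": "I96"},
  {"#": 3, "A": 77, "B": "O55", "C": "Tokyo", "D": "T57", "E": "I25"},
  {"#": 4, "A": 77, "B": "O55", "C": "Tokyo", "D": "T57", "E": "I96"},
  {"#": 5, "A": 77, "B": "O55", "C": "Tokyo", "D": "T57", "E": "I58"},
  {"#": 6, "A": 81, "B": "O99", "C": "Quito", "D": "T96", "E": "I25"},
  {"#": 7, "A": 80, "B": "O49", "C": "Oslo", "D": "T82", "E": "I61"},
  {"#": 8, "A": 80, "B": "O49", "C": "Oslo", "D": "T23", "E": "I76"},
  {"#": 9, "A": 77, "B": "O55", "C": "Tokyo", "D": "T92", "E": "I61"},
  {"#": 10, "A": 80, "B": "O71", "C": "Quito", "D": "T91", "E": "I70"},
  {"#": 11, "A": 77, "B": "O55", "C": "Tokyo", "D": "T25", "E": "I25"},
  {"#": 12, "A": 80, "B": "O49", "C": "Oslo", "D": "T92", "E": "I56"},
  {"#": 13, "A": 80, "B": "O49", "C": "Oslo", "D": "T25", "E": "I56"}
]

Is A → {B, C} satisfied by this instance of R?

No

A=81: rows 1, 2, 6 → {B,C} = (O99, Quito), (O99, Quito), (O99, Quito) ✓
A=77: rows 3, 4, 5, 9, 11 → {B,C} = (O55, Tokyo), (O55, Tokyo), (O55, Tokyo), (O55, Tokyo), (O55, Tokyo) ✓
A=80: rows 7, 8, 10, 12, 13 → {B,C} takes values {(O49, Oslo), (O71, Quito)} — violation
Two rows agree on A but differ on {B, C}, so A → {B, C} does not hold.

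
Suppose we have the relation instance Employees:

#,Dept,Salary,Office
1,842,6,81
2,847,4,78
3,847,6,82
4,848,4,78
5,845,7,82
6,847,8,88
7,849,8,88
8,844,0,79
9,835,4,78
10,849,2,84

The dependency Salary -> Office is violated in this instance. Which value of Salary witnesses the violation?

Salary=6: rows 1, 3 → Office takes values {81, 82} — violation
Salary=4: rows 2, 4, 9 → Office = 78, 78, 78 ✓
Salary=7: row 5 → Office = 82 ✓
Salary=8: rows 6, 7 → Office = 88, 88 ✓
Salary=0: row 8 → Office = 79 ✓
Salary=2: row 10 → Office = 84 ✓
The only Salary value with inconsistent Office is Salary=6.

6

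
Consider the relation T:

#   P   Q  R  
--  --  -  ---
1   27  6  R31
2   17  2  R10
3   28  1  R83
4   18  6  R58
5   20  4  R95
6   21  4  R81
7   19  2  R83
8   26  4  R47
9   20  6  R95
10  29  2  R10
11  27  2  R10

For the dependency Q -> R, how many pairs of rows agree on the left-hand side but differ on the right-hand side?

9

Q=6: violating pairs (1,4), (1,9), (4,9) — 3 pairs.
Q=2: violating pairs (2,7), (7,10), (7,11) — 3 pairs.
Q=4: violating pairs (5,6), (5,8), (6,8) — 3 pairs.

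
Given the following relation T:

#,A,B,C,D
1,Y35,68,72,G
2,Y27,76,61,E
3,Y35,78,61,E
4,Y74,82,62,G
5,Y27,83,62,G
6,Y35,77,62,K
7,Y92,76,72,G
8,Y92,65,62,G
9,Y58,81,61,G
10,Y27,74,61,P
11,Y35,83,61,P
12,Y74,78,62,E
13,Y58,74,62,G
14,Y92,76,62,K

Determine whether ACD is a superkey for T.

All 14 rows have distinct ACD values, so ACD → (all attributes) holds and ACD is a superkey.

Yes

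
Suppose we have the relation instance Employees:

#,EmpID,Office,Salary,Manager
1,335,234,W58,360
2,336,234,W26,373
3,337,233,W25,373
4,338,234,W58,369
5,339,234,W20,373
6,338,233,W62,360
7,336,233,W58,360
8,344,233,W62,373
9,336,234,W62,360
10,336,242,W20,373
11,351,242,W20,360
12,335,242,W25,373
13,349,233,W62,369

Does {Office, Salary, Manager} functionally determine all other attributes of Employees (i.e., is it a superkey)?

All 13 rows have distinct {Office, Salary, Manager} values, so {Office, Salary, Manager} → (all attributes) holds and {Office, Salary, Manager} is a superkey.

Yes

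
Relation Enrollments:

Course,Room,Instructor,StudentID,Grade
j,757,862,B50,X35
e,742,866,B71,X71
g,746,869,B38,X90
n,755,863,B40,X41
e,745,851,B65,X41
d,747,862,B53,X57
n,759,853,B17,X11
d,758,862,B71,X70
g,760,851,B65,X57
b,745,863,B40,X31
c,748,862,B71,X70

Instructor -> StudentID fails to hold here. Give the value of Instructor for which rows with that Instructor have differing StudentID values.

Instructor=862: 4 rows → StudentID takes values {B50, B53, B71} — violation
Instructor=866: 1 row → StudentID = B71 ✓
Instructor=869: 1 row → StudentID = B38 ✓
Instructor=863: 2 rows → StudentID = B40, B40 ✓
Instructor=851: 2 rows → StudentID = B65, B65 ✓
Instructor=853: 1 row → StudentID = B17 ✓
The only Instructor value with inconsistent StudentID is Instructor=862.

862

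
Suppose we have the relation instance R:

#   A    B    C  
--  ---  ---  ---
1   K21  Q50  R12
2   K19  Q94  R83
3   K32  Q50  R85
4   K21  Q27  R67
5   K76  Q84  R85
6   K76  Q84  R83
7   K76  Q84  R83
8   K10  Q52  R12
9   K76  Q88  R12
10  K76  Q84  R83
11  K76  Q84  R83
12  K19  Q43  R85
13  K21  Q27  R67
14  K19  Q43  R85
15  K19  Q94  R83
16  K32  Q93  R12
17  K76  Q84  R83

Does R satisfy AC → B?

(A=K21, C=R12): row 1 → B = Q50 ✓
(A=K19, C=R83): rows 2, 15 → B = Q94, Q94 ✓
(A=K32, C=R85): row 3 → B = Q50 ✓
(A=K21, C=R67): rows 4, 13 → B = Q27, Q27 ✓
(A=K76, C=R85): row 5 → B = Q84 ✓
(A=K76, C=R83): rows 6, 7, 10, 11, 17 → B = Q84, Q84, Q84, Q84, Q84 ✓
(A=K10, C=R12): row 8 → B = Q52 ✓
(A=K76, C=R12): row 9 → B = Q88 ✓
(A=K19, C=R85): rows 12, 14 → B = Q43, Q43 ✓
(A=K32, C=R12): row 16 → B = Q93 ✓
Every AC value is associated with a single B value, so AC → B holds.

Yes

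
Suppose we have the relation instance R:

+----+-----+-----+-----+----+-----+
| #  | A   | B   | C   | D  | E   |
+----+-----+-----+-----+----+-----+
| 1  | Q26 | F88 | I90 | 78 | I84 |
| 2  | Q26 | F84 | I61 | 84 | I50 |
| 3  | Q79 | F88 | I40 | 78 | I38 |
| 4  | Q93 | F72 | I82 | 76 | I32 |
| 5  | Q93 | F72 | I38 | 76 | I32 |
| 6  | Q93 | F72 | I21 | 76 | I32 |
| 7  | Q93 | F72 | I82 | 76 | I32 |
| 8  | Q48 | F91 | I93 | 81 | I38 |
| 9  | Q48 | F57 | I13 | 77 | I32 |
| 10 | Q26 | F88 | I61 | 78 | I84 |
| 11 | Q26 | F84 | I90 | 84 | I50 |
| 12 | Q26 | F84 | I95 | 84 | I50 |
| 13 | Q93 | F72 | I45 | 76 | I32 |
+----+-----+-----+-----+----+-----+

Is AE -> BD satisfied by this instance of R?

(A=Q26, E=I84): rows 1, 10 → {B,D} = (F88, 78), (F88, 78) ✓
(A=Q26, E=I50): rows 2, 11, 12 → {B,D} = (F84, 84), (F84, 84), (F84, 84) ✓
(A=Q79, E=I38): row 3 → {B,D} = (F88, 78) ✓
(A=Q93, E=I32): rows 4, 5, 6, 7, 13 → {B,D} = (F72, 76), (F72, 76), (F72, 76), (F72, 76), (F72, 76) ✓
(A=Q48, E=I38): row 8 → {B,D} = (F91, 81) ✓
(A=Q48, E=I32): row 9 → {B,D} = (F57, 77) ✓
Every AE value is associated with a single BD value, so AE -> BD holds.

Yes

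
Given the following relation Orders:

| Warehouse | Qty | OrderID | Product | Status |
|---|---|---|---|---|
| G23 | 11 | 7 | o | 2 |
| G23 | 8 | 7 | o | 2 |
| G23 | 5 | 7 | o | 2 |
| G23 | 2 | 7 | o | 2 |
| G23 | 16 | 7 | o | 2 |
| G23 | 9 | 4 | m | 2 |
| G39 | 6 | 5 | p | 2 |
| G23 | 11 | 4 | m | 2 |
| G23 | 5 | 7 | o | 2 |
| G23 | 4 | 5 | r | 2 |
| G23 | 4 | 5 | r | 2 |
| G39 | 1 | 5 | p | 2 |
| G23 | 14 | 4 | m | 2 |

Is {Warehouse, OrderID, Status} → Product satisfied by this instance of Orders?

Yes

(Warehouse=G23, OrderID=7, Status=2): 6 rows → Product = o, o, o, o, o, o ✓
(Warehouse=G23, OrderID=4, Status=2): 3 rows → Product = m, m, m ✓
(Warehouse=G39, OrderID=5, Status=2): 2 rows → Product = p, p ✓
(Warehouse=G23, OrderID=5, Status=2): 2 rows → Product = r, r ✓
Every {Warehouse, OrderID, Status} value is associated with a single Product value, so {Warehouse, OrderID, Status} → Product holds.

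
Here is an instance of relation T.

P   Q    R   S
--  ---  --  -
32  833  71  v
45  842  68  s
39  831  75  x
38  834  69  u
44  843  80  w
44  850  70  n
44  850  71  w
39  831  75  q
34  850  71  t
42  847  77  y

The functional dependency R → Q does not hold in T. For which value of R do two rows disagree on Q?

R=71: 3 rows → Q takes values {833, 850} — violation
R=68: 1 row → Q = 842 ✓
R=75: 2 rows → Q = 831, 831 ✓
R=69: 1 row → Q = 834 ✓
R=80: 1 row → Q = 843 ✓
R=70: 1 row → Q = 850 ✓
R=77: 1 row → Q = 847 ✓
The only R value with inconsistent Q is R=71.

71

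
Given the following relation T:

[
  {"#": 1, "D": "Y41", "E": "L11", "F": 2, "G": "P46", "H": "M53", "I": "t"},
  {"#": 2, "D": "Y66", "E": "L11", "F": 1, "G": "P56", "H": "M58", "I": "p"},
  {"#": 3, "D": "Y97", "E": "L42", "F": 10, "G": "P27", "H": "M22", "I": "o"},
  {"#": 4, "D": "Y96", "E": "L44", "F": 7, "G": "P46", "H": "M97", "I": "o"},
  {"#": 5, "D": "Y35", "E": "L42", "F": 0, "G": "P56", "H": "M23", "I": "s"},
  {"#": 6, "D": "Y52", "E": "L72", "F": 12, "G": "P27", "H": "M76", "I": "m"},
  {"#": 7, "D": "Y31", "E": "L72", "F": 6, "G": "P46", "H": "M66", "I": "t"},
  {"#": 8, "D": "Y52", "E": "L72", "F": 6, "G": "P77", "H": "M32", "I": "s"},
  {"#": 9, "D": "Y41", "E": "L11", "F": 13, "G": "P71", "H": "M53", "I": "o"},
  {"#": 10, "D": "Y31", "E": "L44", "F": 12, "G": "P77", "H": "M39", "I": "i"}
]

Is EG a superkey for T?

All 10 rows have distinct EG values, so EG → (all attributes) holds and EG is a superkey.

Yes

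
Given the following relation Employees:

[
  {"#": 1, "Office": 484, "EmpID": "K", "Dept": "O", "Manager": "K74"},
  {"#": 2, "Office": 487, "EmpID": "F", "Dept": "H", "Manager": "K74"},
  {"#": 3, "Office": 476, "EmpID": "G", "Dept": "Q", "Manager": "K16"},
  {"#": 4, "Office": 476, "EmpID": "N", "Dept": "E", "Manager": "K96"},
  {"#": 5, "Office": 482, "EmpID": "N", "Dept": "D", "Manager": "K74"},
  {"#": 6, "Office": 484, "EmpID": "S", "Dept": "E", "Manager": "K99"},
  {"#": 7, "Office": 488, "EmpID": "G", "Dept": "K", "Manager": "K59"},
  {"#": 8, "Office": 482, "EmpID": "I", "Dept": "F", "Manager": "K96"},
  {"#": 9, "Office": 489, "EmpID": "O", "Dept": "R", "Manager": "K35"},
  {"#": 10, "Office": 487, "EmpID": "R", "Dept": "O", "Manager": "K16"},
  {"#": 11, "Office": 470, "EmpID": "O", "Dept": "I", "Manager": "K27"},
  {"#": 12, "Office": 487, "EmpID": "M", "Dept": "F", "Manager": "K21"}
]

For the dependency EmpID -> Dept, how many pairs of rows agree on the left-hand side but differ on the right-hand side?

EmpID=G: violating pairs (3,7) — 1 pair.
EmpID=N: violating pairs (4,5) — 1 pair.
EmpID=O: violating pairs (9,11) — 1 pair.

3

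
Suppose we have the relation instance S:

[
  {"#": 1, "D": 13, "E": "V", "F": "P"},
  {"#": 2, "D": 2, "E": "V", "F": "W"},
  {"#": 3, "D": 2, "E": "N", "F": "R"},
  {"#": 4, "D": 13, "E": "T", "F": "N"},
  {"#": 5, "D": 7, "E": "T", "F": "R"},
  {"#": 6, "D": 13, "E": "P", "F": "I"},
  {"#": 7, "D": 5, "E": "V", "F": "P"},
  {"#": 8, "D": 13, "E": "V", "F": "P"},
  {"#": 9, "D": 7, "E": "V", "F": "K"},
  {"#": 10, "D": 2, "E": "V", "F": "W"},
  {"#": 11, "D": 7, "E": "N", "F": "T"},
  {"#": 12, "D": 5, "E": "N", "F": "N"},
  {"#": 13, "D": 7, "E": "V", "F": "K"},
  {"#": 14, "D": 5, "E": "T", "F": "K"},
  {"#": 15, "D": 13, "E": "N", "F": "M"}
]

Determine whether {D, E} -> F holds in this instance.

Yes

(D=13, E=V): rows 1, 8 → F = P, P ✓
(D=2, E=V): rows 2, 10 → F = W, W ✓
(D=2, E=N): row 3 → F = R ✓
(D=13, E=T): row 4 → F = N ✓
(D=7, E=T): row 5 → F = R ✓
(D=13, E=P): row 6 → F = I ✓
(D=5, E=V): row 7 → F = P ✓
(D=7, E=V): rows 9, 13 → F = K, K ✓
(D=7, E=N): row 11 → F = T ✓
(D=5, E=N): row 12 → F = N ✓
(D=5, E=T): row 14 → F = K ✓
(D=13, E=N): row 15 → F = M ✓
Every {D, E} value is associated with a single F value, so {D, E} -> F holds.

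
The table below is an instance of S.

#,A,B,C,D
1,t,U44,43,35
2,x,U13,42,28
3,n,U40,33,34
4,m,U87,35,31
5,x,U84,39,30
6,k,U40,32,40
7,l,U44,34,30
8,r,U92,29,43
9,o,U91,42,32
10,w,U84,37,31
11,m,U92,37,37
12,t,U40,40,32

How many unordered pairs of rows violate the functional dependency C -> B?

C=42: violating pairs (2,9) — 1 pair.
C=37: violating pairs (10,11) — 1 pair.

2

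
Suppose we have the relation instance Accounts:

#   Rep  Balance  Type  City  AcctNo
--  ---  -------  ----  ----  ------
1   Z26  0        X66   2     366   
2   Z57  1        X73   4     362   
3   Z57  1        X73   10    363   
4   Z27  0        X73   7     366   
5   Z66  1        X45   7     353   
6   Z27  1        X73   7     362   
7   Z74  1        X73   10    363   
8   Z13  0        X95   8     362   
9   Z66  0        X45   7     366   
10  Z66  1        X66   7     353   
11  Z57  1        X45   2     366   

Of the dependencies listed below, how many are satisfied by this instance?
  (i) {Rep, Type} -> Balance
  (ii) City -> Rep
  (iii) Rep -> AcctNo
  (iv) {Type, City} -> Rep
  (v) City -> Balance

(i) {Rep, Type} -> Balance: (Rep=Z27, Type=X73): rows 4, 6 → Balance takes values {0, 1} — violation; (Rep=Z66, Type=X45): rows 5, 9 → Balance takes values {1, 0} — violation — fails.
(ii) City -> Rep: City=2: rows 1, 11 → Rep takes values {Z26, Z57} — violation; City=10: rows 3, 7 → Rep takes values {Z57, Z74} — violation; City=7: rows 4, 5, 6, 9, 10 → Rep takes values {Z27, Z66} — violation — fails.
(iii) Rep -> AcctNo: Rep=Z57: rows 2, 3, 11 → AcctNo takes values {362, 363, 366} — violation; Rep=Z27: rows 4, 6 → AcctNo takes values {366, 362} — violation; Rep=Z66: rows 5, 9, 10 → AcctNo takes values {353, 366} — violation — fails.
(iv) {Type, City} -> Rep: (Type=X73, City=10): rows 3, 7 → Rep takes values {Z57, Z74} — violation — fails.
(v) City -> Balance: City=2: rows 1, 11 → Balance takes values {0, 1} — violation; City=7: rows 4, 5, 6, 9, 10 → Balance takes values {0, 1} — violation — fails.
None of the 5 dependencies hold.

0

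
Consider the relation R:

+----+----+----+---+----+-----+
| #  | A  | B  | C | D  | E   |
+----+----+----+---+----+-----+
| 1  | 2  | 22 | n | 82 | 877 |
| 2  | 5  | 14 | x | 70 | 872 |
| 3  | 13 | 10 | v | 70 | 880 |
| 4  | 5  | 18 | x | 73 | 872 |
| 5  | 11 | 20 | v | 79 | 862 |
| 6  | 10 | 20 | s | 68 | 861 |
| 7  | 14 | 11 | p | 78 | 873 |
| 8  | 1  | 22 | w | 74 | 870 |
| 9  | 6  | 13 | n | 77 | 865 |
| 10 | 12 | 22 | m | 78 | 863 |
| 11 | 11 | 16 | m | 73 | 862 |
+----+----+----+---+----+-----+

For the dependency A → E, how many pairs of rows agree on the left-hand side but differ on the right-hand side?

A=5: all 2 rows agree on E — 0 pairs.
A=11: all 2 rows agree on E — 0 pairs.

0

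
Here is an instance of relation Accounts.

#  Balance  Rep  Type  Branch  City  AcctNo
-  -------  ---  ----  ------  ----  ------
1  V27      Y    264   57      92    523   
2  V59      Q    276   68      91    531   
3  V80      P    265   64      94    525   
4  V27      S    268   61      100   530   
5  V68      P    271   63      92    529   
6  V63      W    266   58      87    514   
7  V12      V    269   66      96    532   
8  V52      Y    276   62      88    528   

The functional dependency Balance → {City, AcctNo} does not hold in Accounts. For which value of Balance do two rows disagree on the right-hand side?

Balance=V27: rows 1, 4 → {City,AcctNo} takes values {(92, 523), (100, 530)} — violation
Balance=V59: row 2 → {City,AcctNo} = (91, 531) ✓
Balance=V80: row 3 → {City,AcctNo} = (94, 525) ✓
Balance=V68: row 5 → {City,AcctNo} = (92, 529) ✓
Balance=V63: row 6 → {City,AcctNo} = (87, 514) ✓
Balance=V12: row 7 → {City,AcctNo} = (96, 532) ✓
Balance=V52: row 8 → {City,AcctNo} = (88, 528) ✓
The only Balance value with inconsistent RHS is Balance=V27.

V27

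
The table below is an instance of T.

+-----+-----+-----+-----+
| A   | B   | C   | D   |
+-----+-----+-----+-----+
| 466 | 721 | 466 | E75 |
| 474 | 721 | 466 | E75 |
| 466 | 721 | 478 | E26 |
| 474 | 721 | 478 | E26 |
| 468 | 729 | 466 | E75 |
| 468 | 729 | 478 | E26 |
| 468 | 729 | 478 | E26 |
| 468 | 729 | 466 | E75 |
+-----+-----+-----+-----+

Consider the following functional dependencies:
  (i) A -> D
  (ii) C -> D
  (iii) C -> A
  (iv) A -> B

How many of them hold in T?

2

(i) A -> D: A=466: 2 rows → D takes values {E75, E26} — violation; A=474: 2 rows → D takes values {E75, E26} — violation; A=468: 4 rows → D takes values {E75, E26} — violation — fails.
(ii) C -> D: every LHS value maps to a single RHS value — holds.
(iii) C -> A: C=466: 4 rows → A takes values {466, 474, 468} — violation; C=478: 4 rows → A takes values {466, 474, 468} — violation — fails.
(iv) A -> B: every LHS value maps to a single RHS value — holds.
2 of the 4 dependencies hold.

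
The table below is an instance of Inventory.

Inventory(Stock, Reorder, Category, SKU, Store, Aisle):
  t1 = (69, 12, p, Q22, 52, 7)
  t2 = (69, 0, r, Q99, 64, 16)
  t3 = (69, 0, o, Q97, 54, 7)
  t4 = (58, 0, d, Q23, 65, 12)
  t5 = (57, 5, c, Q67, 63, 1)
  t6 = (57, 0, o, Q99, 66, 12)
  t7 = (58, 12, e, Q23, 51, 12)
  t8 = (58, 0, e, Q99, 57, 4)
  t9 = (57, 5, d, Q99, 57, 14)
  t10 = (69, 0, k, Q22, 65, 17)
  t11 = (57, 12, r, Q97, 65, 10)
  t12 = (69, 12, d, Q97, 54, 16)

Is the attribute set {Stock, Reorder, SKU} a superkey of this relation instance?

Yes

All 12 rows have distinct {Stock, Reorder, SKU} values, so {Stock, Reorder, SKU} → (all attributes) holds and {Stock, Reorder, SKU} is a superkey.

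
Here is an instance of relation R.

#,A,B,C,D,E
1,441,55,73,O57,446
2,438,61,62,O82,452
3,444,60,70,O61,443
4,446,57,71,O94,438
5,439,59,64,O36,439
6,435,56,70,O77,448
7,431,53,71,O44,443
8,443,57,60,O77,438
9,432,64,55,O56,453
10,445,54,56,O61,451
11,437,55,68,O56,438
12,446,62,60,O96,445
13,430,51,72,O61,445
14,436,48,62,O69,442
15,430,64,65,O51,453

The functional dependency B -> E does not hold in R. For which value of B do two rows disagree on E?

55

B=55: rows 1, 11 → E takes values {446, 438} — violation
B=61: row 2 → E = 452 ✓
B=60: row 3 → E = 443 ✓
B=57: rows 4, 8 → E = 438, 438 ✓
B=59: row 5 → E = 439 ✓
B=56: row 6 → E = 448 ✓
B=53: row 7 → E = 443 ✓
B=64: rows 9, 15 → E = 453, 453 ✓
B=54: row 10 → E = 451 ✓
B=62: row 12 → E = 445 ✓
B=51: row 13 → E = 445 ✓
B=48: row 14 → E = 442 ✓
The only B value with inconsistent E is B=55.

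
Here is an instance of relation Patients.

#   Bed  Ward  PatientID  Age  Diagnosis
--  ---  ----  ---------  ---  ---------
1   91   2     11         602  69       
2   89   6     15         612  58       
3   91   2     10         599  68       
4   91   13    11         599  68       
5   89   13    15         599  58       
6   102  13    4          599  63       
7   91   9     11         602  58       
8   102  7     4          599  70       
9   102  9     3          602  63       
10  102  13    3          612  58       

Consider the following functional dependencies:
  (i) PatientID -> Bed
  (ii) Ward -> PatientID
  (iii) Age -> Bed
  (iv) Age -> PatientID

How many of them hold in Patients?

(i) PatientID -> Bed: every LHS value maps to a single RHS value — holds.
(ii) Ward -> PatientID: Ward=2: rows 1, 3 → PatientID takes values {11, 10} — violation; Ward=13: rows 4, 5, 6, 10 → PatientID takes values {11, 15, 4, 3} — violation; Ward=9: rows 7, 9 → PatientID takes values {11, 3} — violation — fails.
(iii) Age -> Bed: Age=602: rows 1, 7, 9 → Bed takes values {91, 102} — violation; Age=612: rows 2, 10 → Bed takes values {89, 102} — violation; Age=599: rows 3, 4, 5, 6, 8 → Bed takes values {91, 89, 102} — violation — fails.
(iv) Age -> PatientID: Age=602: rows 1, 7, 9 → PatientID takes values {11, 3} — violation; Age=612: rows 2, 10 → PatientID takes values {15, 3} — violation; Age=599: rows 3, 4, 5, 6, 8 → PatientID takes values {10, 11, 15, 4} — violation — fails.
1 of the 4 dependencies holds.

1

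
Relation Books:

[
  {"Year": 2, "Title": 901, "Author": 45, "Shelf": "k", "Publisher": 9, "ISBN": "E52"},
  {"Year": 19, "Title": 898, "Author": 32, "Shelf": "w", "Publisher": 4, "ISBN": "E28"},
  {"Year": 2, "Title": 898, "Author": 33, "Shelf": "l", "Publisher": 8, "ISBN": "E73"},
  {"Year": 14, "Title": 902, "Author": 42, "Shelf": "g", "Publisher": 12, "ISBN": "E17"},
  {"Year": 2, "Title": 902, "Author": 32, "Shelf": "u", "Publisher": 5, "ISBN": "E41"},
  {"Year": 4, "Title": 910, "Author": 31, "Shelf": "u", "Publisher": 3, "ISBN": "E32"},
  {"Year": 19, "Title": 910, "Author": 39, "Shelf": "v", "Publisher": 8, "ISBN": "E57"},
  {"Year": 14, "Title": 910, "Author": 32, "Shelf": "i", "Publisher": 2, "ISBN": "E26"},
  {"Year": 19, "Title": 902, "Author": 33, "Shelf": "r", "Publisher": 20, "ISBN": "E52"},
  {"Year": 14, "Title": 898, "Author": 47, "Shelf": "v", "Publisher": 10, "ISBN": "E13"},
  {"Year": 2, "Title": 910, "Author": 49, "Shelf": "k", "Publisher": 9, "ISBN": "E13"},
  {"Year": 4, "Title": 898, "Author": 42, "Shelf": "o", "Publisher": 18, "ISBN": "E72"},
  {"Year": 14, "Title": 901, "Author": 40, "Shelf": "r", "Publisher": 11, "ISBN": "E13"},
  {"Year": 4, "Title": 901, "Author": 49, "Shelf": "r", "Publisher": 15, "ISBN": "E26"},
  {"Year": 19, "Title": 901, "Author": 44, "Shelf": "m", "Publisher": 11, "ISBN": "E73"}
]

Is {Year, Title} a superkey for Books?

All 15 rows have distinct {Year, Title} values, so {Year, Title} → (all attributes) holds and {Year, Title} is a superkey.

Yes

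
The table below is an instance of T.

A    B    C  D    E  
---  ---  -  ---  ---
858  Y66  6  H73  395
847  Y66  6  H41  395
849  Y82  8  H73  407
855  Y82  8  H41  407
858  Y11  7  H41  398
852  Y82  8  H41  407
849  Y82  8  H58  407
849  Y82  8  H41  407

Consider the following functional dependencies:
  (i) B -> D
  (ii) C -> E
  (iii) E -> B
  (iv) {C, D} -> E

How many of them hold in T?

3

(i) B -> D: B=Y66: 2 rows → D takes values {H73, H41} — violation; B=Y82: 5 rows → D takes values {H73, H41, H58} — violation — fails.
(ii) C -> E: every LHS value maps to a single RHS value — holds.
(iii) E -> B: every LHS value maps to a single RHS value — holds.
(iv) {C, D} -> E: every LHS value maps to a single RHS value — holds.
3 of the 4 dependencies hold.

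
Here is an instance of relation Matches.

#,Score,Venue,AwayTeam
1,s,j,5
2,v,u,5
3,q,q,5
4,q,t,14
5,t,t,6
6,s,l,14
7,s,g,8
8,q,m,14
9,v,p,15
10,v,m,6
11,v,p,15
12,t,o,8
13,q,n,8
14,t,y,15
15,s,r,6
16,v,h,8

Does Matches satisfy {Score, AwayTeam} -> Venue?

(Score=s, AwayTeam=5): row 1 → Venue = j ✓
(Score=v, AwayTeam=5): row 2 → Venue = u ✓
(Score=q, AwayTeam=5): row 3 → Venue = q ✓
(Score=q, AwayTeam=14): rows 4, 8 → Venue takes values {t, m} — violation
(Score=t, AwayTeam=6): row 5 → Venue = t ✓
(Score=s, AwayTeam=14): row 6 → Venue = l ✓
(Score=s, AwayTeam=8): row 7 → Venue = g ✓
(Score=v, AwayTeam=15): rows 9, 11 → Venue = p, p ✓
(Score=v, AwayTeam=6): row 10 → Venue = m ✓
(Score=t, AwayTeam=8): row 12 → Venue = o ✓
(Score=q, AwayTeam=8): row 13 → Venue = n ✓
(Score=t, AwayTeam=15): row 14 → Venue = y ✓
(Score=s, AwayTeam=6): row 15 → Venue = r ✓
(Score=v, AwayTeam=8): row 16 → Venue = h ✓
Two rows agree on {Score, AwayTeam} but differ on Venue, so {Score, AwayTeam} -> Venue does not hold.

No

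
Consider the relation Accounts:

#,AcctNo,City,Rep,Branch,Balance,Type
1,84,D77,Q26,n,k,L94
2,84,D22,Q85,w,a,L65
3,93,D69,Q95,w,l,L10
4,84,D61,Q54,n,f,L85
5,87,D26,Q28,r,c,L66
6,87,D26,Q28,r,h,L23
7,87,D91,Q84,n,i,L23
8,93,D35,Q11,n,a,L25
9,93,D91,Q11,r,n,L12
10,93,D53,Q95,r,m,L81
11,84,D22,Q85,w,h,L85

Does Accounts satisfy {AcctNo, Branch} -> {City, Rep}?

No

(AcctNo=84, Branch=n): rows 1, 4 → {City,Rep} takes values {(D77, Q26), (D61, Q54)} — violation
(AcctNo=84, Branch=w): rows 2, 11 → {City,Rep} = (D22, Q85), (D22, Q85) ✓
(AcctNo=93, Branch=w): row 3 → {City,Rep} = (D69, Q95) ✓
(AcctNo=87, Branch=r): rows 5, 6 → {City,Rep} = (D26, Q28), (D26, Q28) ✓
(AcctNo=87, Branch=n): row 7 → {City,Rep} = (D91, Q84) ✓
(AcctNo=93, Branch=n): row 8 → {City,Rep} = (D35, Q11) ✓
(AcctNo=93, Branch=r): rows 9, 10 → {City,Rep} takes values {(D91, Q11), (D53, Q95)} — violation
Two rows agree on {AcctNo, Branch} but differ on {City, Rep}, so {AcctNo, Branch} -> {City, Rep} does not hold.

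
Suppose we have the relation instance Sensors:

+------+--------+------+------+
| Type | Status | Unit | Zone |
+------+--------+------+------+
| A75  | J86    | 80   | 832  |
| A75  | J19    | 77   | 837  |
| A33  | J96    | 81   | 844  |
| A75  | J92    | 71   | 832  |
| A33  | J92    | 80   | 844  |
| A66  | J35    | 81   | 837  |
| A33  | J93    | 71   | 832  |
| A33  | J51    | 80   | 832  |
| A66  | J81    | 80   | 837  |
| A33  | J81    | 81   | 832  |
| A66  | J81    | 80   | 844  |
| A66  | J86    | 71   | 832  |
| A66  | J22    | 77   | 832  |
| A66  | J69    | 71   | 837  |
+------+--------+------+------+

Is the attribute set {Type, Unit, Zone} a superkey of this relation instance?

Yes

All 14 rows have distinct {Type, Unit, Zone} values, so {Type, Unit, Zone} → (all attributes) holds and {Type, Unit, Zone} is a superkey.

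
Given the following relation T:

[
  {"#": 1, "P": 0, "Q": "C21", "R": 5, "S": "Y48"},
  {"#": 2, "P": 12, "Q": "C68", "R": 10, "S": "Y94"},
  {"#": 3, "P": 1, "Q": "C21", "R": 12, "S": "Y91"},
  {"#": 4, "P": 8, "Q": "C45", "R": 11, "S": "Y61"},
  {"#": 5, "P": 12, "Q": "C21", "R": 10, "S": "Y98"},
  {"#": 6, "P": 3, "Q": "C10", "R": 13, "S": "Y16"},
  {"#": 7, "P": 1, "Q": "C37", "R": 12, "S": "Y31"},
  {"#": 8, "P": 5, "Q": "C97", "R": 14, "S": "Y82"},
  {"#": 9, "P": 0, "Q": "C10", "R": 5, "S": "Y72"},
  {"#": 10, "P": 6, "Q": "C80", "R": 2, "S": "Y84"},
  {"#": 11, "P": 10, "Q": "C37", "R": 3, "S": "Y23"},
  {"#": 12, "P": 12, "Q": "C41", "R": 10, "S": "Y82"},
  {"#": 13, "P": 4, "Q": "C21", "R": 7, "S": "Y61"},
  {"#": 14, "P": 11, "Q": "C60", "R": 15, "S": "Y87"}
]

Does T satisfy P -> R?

Yes

P=0: rows 1, 9 → R = 5, 5 ✓
P=12: rows 2, 5, 12 → R = 10, 10, 10 ✓
P=1: rows 3, 7 → R = 12, 12 ✓
P=8: row 4 → R = 11 ✓
P=3: row 6 → R = 13 ✓
P=5: row 8 → R = 14 ✓
P=6: row 10 → R = 2 ✓
P=10: row 11 → R = 3 ✓
P=4: row 13 → R = 7 ✓
P=11: row 14 → R = 15 ✓
Every P value is associated with a single R value, so P -> R holds.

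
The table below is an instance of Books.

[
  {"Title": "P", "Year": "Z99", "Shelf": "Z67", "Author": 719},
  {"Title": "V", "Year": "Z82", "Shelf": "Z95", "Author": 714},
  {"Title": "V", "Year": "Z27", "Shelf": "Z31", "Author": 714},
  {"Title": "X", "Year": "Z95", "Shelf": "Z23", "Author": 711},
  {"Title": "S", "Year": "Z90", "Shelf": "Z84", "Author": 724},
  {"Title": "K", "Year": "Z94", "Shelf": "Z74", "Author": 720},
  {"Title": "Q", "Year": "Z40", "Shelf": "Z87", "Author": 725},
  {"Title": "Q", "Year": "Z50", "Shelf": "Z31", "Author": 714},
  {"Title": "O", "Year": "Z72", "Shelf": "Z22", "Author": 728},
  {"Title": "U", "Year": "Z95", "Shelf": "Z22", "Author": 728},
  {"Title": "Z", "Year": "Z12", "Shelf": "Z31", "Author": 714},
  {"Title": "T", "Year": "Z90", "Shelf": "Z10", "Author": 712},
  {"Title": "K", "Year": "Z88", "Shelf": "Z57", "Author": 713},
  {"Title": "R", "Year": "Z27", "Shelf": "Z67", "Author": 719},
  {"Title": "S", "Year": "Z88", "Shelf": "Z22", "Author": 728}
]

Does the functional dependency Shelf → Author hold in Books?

Yes

Shelf=Z67: 2 rows → Author = 719, 719 ✓
Shelf=Z95: 1 row → Author = 714 ✓
Shelf=Z31: 3 rows → Author = 714, 714, 714 ✓
Shelf=Z23: 1 row → Author = 711 ✓
Shelf=Z84: 1 row → Author = 724 ✓
Shelf=Z74: 1 row → Author = 720 ✓
Shelf=Z87: 1 row → Author = 725 ✓
Shelf=Z22: 3 rows → Author = 728, 728, 728 ✓
Shelf=Z10: 1 row → Author = 712 ✓
Shelf=Z57: 1 row → Author = 713 ✓
Every Shelf value is associated with a single Author value, so Shelf → Author holds.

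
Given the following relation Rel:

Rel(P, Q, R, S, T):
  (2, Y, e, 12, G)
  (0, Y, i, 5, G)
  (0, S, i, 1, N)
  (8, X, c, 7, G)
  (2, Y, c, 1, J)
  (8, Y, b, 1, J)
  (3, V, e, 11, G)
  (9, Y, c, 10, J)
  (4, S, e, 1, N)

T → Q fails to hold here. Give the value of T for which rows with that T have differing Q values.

G

T=G: 4 rows → Q takes values {Y, X, V} — violation
T=N: 2 rows → Q = S, S ✓
T=J: 3 rows → Q = Y, Y, Y ✓
The only T value with inconsistent Q is T=G.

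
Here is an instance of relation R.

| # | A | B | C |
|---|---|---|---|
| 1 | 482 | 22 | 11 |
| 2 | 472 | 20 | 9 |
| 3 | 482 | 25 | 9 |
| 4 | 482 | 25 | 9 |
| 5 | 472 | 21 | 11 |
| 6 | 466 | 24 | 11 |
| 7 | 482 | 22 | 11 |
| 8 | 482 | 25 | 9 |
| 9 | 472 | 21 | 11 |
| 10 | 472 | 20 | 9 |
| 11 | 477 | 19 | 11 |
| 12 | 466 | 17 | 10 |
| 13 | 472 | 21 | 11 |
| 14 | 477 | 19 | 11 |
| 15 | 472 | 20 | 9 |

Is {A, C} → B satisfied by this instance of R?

(A=482, C=11): rows 1, 7 → B = 22, 22 ✓
(A=472, C=9): rows 2, 10, 15 → B = 20, 20, 20 ✓
(A=482, C=9): rows 3, 4, 8 → B = 25, 25, 25 ✓
(A=472, C=11): rows 5, 9, 13 → B = 21, 21, 21 ✓
(A=466, C=11): row 6 → B = 24 ✓
(A=477, C=11): rows 11, 14 → B = 19, 19 ✓
(A=466, C=10): row 12 → B = 17 ✓
Every {A, C} value is associated with a single B value, so {A, C} → B holds.

Yes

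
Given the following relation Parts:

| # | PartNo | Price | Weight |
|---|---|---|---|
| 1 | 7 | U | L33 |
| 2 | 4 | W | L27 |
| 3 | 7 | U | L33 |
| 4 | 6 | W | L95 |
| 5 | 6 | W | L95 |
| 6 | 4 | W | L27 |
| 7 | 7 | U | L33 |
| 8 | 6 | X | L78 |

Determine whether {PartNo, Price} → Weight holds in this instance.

(PartNo=7, Price=U): rows 1, 3, 7 → Weight = L33, L33, L33 ✓
(PartNo=4, Price=W): rows 2, 6 → Weight = L27, L27 ✓
(PartNo=6, Price=W): rows 4, 5 → Weight = L95, L95 ✓
(PartNo=6, Price=X): row 8 → Weight = L78 ✓
Every {PartNo, Price} value is associated with a single Weight value, so {PartNo, Price} → Weight holds.

Yes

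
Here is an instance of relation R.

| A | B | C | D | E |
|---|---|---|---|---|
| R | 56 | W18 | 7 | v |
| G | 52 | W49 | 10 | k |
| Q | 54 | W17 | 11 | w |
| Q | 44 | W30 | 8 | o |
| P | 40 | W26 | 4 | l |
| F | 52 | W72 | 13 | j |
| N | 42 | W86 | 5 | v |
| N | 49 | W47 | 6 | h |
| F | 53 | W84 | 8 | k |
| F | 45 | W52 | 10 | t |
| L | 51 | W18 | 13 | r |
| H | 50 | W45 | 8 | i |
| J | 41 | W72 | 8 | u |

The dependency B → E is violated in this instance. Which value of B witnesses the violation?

B=56: 1 row → E = v ✓
B=52: 2 rows → E takes values {k, j} — violation
B=54: 1 row → E = w ✓
B=44: 1 row → E = o ✓
B=40: 1 row → E = l ✓
B=42: 1 row → E = v ✓
B=49: 1 row → E = h ✓
B=53: 1 row → E = k ✓
B=45: 1 row → E = t ✓
B=51: 1 row → E = r ✓
B=50: 1 row → E = i ✓
B=41: 1 row → E = u ✓
The only B value with inconsistent E is B=52.

52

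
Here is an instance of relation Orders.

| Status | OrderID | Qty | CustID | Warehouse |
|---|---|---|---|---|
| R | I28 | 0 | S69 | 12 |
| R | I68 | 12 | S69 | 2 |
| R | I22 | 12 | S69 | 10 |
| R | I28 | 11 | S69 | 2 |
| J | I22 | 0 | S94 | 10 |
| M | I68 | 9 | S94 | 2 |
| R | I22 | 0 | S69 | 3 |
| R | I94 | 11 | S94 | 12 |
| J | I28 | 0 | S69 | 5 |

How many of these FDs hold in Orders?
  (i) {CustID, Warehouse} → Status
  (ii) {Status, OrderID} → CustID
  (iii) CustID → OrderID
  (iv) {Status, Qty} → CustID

(i) {CustID, Warehouse} → Status: every LHS value maps to a single RHS value — holds.
(ii) {Status, OrderID} → CustID: every LHS value maps to a single RHS value — holds.
(iii) CustID → OrderID: CustID=S69: 6 rows → OrderID takes values {I28, I68, I22} — violation; CustID=S94: 3 rows → OrderID takes values {I22, I68, I94} — violation — fails.
(iv) {Status, Qty} → CustID: (Status=R, Qty=11): 2 rows → CustID takes values {S69, S94} — violation; (Status=J, Qty=0): 2 rows → CustID takes values {S94, S69} — violation — fails.
2 of the 4 dependencies hold.

2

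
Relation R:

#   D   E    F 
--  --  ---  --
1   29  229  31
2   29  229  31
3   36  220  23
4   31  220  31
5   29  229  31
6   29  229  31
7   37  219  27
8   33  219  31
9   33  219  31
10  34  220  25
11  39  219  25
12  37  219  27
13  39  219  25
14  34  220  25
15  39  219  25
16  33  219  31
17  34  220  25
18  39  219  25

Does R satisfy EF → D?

Yes

(E=229, F=31): rows 1, 2, 5, 6 → D = 29, 29, 29, 29 ✓
(E=220, F=23): row 3 → D = 36 ✓
(E=220, F=31): row 4 → D = 31 ✓
(E=219, F=27): rows 7, 12 → D = 37, 37 ✓
(E=219, F=31): rows 8, 9, 16 → D = 33, 33, 33 ✓
(E=220, F=25): rows 10, 14, 17 → D = 34, 34, 34 ✓
(E=219, F=25): rows 11, 13, 15, 18 → D = 39, 39, 39, 39 ✓
Every EF value is associated with a single D value, so EF → D holds.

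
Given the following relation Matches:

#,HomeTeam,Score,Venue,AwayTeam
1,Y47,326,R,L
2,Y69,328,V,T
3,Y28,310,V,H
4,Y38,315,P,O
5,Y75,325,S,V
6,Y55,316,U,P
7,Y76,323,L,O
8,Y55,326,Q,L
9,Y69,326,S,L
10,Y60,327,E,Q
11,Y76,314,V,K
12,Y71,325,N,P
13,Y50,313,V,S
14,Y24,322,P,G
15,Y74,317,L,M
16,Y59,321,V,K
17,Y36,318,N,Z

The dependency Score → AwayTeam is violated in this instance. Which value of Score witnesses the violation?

325

Score=326: rows 1, 8, 9 → AwayTeam = L, L, L ✓
Score=328: row 2 → AwayTeam = T ✓
Score=310: row 3 → AwayTeam = H ✓
Score=315: row 4 → AwayTeam = O ✓
Score=325: rows 5, 12 → AwayTeam takes values {V, P} — violation
Score=316: row 6 → AwayTeam = P ✓
Score=323: row 7 → AwayTeam = O ✓
Score=327: row 10 → AwayTeam = Q ✓
Score=314: row 11 → AwayTeam = K ✓
Score=313: row 13 → AwayTeam = S ✓
Score=322: row 14 → AwayTeam = G ✓
Score=317: row 15 → AwayTeam = M ✓
Score=321: row 16 → AwayTeam = K ✓
Score=318: row 17 → AwayTeam = Z ✓
The only Score value with inconsistent AwayTeam is Score=325.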